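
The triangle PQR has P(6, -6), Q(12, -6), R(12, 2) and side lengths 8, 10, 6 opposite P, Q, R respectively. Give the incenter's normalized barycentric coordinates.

(1/3, 5/12, 1/4)

The incenter has barycentric coordinates proportional to the opposite side lengths: (8 : 10 : 6).
Normalizing by 8+10+6 = 24 gives (1/3, 5/12, 1/4).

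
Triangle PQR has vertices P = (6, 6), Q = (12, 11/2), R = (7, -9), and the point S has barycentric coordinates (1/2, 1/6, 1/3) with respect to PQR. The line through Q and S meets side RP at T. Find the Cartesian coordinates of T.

Line QS meets RP where the Q-coordinate vanishes; zeroing S's Q-weight and renormalizing leaves R, P-weights 1/3 : 1/2 → (2/5, 3/5).
So T = (2/5)·R + (3/5)·P = (32/5, 0).

(32/5, 0)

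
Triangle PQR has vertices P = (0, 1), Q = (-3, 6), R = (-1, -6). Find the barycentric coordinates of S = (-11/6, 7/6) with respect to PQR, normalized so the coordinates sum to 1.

(1/6, 1/2, 1/3)

Signed area of the reference triangle: [PQR] = ½·(0·(6−(-6)) + (-3)·(-6−1) + (-1)·(1−6)) = ½·(0 + 21 + 5) = 13.
[SQR] = ½·((-11/6)·(6−(-6)) + (-3)·(-6−(7/6)) + (-1)·(7/6−6)) = ½·(-22 + 43/2 + 29/6) = 13/6, so the P-coordinate is (13/6)/13 = 1/6.
[PSR] = ½·(0·(7/6−(-6)) + (-11/6)·(-6−1) + (-1)·(1−(7/6))) = ½·(0 + 77/6 + 1/6) = 13/2, so the Q-coordinate is 1/2.
[PQS] = ½·(0·(6−(7/6)) + (-3)·(7/6−1) + (-11/6)·(1−6)) = ½·(0 − 1/2 + 55/6) = 13/3, so the R-coordinate is 1/3.
Check: 1/6 + 1/2 + 1/3 = 1.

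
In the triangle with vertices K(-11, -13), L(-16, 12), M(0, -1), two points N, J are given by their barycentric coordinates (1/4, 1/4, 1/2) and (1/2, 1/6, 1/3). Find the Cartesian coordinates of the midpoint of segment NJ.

(-179/24, -67/24)

Barycentric coordinates of the midpoint are the average: (3/8, 5/24, 5/12).
Converting: (3/8)·K + (5/24)·L + (5/12)·M = (-179/24, -67/24).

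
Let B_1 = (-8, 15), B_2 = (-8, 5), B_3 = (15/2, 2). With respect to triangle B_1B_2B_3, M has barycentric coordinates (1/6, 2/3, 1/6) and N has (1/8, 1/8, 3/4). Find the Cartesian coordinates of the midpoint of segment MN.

Barycentric coordinates of the midpoint are the average: (7/48, 19/48, 11/24).
Converting: (7/48)·B_1 + (19/48)·B_2 + (11/24)·B_3 = (-43/48, 61/12).

(-43/48, 61/12)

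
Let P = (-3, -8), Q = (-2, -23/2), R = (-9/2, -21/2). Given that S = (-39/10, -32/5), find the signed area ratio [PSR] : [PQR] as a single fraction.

[PQR] = ½·((-3)·(-23/2−(-21/2)) + (-2)·(-21/2−(-8)) + (-9/2)·(-8−(-23/2))) = ½·(3 + 5 − 63/4) = -31/8.
[PSR] = ½·((-3)·(-32/5−(-21/2)) + (-39/10)·(-21/2−(-8)) + (-9/2)·(-8−(-32/5))) = ½·(-123/10 + 39/4 + 36/5) = 93/40, so the ratio is (93/40)/(-31/8) = -3/5.

-3/5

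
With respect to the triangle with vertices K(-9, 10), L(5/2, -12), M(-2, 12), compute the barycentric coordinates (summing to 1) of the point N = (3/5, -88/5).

Signed area of the reference triangle: [KLM] = ½·((-9)·(-12−12) + (5/2)·(12−10) + (-2)·(10−(-12))) = ½·(216 + 5 − 44) = 177/2.
[NLM] = ½·((3/5)·(-12−12) + (5/2)·(12−(-88/5)) + (-2)·(-88/5−(-12))) = ½·(-72/5 + 74 + 56/5) = 177/5, so the K-coordinate is (177/5)/(177/2) = 2/5.
[KNM] = ½·((-9)·(-88/5−12) + (3/5)·(12−10) + (-2)·(10−(-88/5))) = ½·(1332/5 + 6/5 − 276/5) = 531/5, so the L-coordinate is 6/5.
[KLN] = ½·((-9)·(-12−(-88/5)) + (5/2)·(-88/5−10) + (3/5)·(10−(-12))) = ½·(-252/5 − 69 + 66/5) = -531/10, so the M-coordinate is -3/5.
Check: 2/5 + 6/5 − 3/5 = 1.

(2/5, 6/5, -3/5)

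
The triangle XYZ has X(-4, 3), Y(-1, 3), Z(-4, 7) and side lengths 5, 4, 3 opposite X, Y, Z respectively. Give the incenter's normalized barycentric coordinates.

The incenter has barycentric coordinates proportional to the opposite side lengths: (5 : 4 : 3).
Normalizing by 5+4+3 = 12 gives (5/12, 1/3, 1/4).

(5/12, 1/3, 1/4)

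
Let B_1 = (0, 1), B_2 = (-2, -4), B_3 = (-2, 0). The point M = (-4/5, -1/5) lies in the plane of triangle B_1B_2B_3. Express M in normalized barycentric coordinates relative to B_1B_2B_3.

(3/5, 1/5, 1/5)

Signed area of the reference triangle: [B_1B_2B_3] = ½·(0·(-4−0) + (-2)·(0−1) + (-2)·(1−(-4))) = ½·(0 + 2 − 10) = -4.
[MB_2B_3] = ½·((-4/5)·(-4−0) + (-2)·(0−(-1/5)) + (-2)·(-1/5−(-4))) = ½·(16/5 − 2/5 − 38/5) = -12/5, so the B_1-coordinate is (-12/5)/(-4) = 3/5.
[B_1MB_3] = ½·(0·(-1/5−0) + (-4/5)·(0−1) + (-2)·(1−(-1/5))) = ½·(0 + 4/5 − 12/5) = -4/5, so the B_2-coordinate is 1/5.
[B_1B_2M] = ½·(0·(-4−(-1/5)) + (-2)·(-1/5−1) + (-4/5)·(1−(-4))) = ½·(0 + 12/5 − 4) = -4/5, so the B_3-coordinate is 1/5.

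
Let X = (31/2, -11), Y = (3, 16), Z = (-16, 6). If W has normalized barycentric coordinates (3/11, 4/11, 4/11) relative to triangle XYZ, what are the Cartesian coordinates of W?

W = (3/11)·X + (4/11)·Y + (4/11)·Z.
x-coordinate: (3/11)·(31/2) + (4/11)·3 + (4/11)·(-16) = -1/2.
y-coordinate: (3/11)·(-11) + (4/11)·16 + (4/11)·6 = 5.

(-1/2, 5)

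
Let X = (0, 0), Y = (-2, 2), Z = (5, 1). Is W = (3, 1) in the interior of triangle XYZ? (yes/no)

Barycentric coordinates of W: (1/6, 1/6, 2/3).
The three coordinates are positive, positive, positive; a point is interior exactly when all three are positive.

yes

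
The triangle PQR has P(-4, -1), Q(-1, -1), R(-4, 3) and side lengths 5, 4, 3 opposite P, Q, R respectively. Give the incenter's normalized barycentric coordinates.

(5/12, 1/3, 1/4)

The incenter has barycentric coordinates proportional to the opposite side lengths: (5 : 4 : 3).
Normalizing by 5+4+3 = 12 gives (5/12, 1/3, 1/4).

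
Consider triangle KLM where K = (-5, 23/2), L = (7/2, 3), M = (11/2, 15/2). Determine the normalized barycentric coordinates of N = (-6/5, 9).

(3/5, 1/5, 1/5)

Signed area of the reference triangle: [KLM] = ½·((-5)·(3−(15/2)) + (7/2)·(15/2−(23/2)) + (11/2)·(23/2−3)) = ½·(45/2 − 14 + 187/4) = 221/8.
[NLM] = ½·((-6/5)·(3−(15/2)) + (7/2)·(15/2−9) + (11/2)·(9−3)) = ½·(27/5 − 21/4 + 33) = 663/40, so the K-coordinate is (663/40)/(221/8) = 3/5.
[KNM] = ½·((-5)·(9−(15/2)) + (-6/5)·(15/2−(23/2)) + (11/2)·(23/2−9)) = ½·(-15/2 + 24/5 + 55/4) = 221/40, so the L-coordinate is 1/5.
[KLN] = ½·((-5)·(3−9) + (7/2)·(9−(23/2)) + (-6/5)·(23/2−3)) = ½·(30 − 35/4 − 51/5) = 221/40, so the M-coordinate is 1/5.
Check: 3/5 + 1/5 + 1/5 = 1.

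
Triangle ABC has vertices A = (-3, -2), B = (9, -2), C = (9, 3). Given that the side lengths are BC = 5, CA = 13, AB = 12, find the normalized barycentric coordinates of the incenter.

(1/6, 13/30, 2/5)

The incenter has barycentric coordinates proportional to the opposite side lengths: (5 : 13 : 12).
Normalizing by 5+13+12 = 30 gives (1/6, 13/30, 2/5).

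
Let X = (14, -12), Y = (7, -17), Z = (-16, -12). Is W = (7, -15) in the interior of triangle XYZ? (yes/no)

Barycentric coordinates of W: (23/75, 3/5, 7/75).
The three coordinates are positive, positive, positive; a point is interior exactly when all three are positive.

yes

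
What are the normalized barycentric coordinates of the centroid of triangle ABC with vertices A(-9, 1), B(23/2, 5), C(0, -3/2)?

The centroid is the average of the vertices, so each weight is 1/3.

(1/3, 1/3, 1/3)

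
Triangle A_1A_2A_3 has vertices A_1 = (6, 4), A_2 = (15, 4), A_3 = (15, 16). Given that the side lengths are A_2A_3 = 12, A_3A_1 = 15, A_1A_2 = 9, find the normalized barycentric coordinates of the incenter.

The incenter has barycentric coordinates proportional to the opposite side lengths: (12 : 15 : 9).
Normalizing by 12+15+9 = 36 gives (1/3, 5/12, 1/4).

(1/3, 5/12, 1/4)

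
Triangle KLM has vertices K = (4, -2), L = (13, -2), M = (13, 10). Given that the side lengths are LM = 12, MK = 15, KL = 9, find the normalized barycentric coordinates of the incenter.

(1/3, 5/12, 1/4)

The incenter has barycentric coordinates proportional to the opposite side lengths: (12 : 15 : 9).
Normalizing by 12+15+9 = 36 gives (1/3, 5/12, 1/4).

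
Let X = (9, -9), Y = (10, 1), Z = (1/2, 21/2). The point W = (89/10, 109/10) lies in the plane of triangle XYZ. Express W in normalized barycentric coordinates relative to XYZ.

(-4/5, 8/5, 1/5)

Signed area of the reference triangle: [XYZ] = ½·(9·(1−(21/2)) + 10·(21/2−(-9)) + (1/2)·(-9−1)) = ½·(-171/2 + 195 − 5) = 209/4.
[WYZ] = ½·((89/10)·(1−(21/2)) + 10·(21/2−(109/10)) + (1/2)·(109/10−1)) = ½·(-1691/20 − 4 + 99/20) = -209/5, so the X-coordinate is (-209/5)/(209/4) = -4/5.
[XWZ] = ½·(9·(109/10−(21/2)) + (89/10)·(21/2−(-9)) + (1/2)·(-9−(109/10))) = ½·(18/5 + 3471/20 − 199/20) = 418/5, so the Y-coordinate is 8/5.
[XYW] = ½·(9·(1−(109/10)) + 10·(109/10−(-9)) + (89/10)·(-9−1)) = ½·(-891/10 + 199 − 89) = 209/20, so the Z-coordinate is 1/5.
Check: -4/5 + 8/5 + 1/5 = 1.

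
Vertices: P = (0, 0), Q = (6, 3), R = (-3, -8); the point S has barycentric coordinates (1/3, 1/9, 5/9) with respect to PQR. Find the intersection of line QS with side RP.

Line QS meets RP where the Q-coordinate vanishes; zeroing S's Q-weight and renormalizing leaves R, P-weights 5/9 : 1/3 → (5/8, 3/8).
So T = (5/8)·R + (3/8)·P = (-15/8, -5).

(-15/8, -5)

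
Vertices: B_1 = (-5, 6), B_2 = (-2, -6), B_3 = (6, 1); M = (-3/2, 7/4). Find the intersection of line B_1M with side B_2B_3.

Barycentric coordinates of M with respect to B_1B_2B_3: (1/2, 1/4, 1/4).
On side B_2B_3 the B_1-coordinate is zero; dropping M's B_1-weight 1/2 and renormalizing the remaining 1/4 : 1/4 gives weights 1/2, 1/2 on B_2, B_3.
N = (1/2)·(-2, -6) + (1/2)·(6, 1) = (2, -5/2).

(2, -5/2)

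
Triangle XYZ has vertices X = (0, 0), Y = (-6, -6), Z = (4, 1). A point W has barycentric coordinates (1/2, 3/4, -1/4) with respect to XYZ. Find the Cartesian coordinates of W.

(-11/2, -19/4)

W = (1/2)·X + (3/4)·Y + (-1/4)·Z.
x-coordinate: (1/2)·0 + (3/4)·(-6) + (-1/4)·4 = -11/2.
y-coordinate: (1/2)·0 + (3/4)·(-6) + (-1/4)·1 = -19/4.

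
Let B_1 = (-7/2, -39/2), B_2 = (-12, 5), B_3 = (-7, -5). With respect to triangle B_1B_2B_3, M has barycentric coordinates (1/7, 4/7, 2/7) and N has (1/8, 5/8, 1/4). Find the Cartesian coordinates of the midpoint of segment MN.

(-2133/224, -215/224)

Barycentric coordinates of the midpoint are the average: (15/112, 67/112, 15/56).
Converting: (15/112)·B_1 + (67/112)·B_2 + (15/56)·B_3 = (-2133/224, -215/224).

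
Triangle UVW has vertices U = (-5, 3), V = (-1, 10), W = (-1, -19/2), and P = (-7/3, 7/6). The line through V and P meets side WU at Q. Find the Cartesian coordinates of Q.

Barycentric coordinates of P with respect to UVW: (1/3, 1/3, 1/3).
On side WU the V-coordinate is zero; dropping P's V-weight 1/3 and renormalizing the remaining 1/3 : 1/3 gives weights 1/2, 1/2 on W, U.
Q = (1/2)·(-1, -19/2) + (1/2)·(-5, 3) = (-3, -13/4).

(-3, -13/4)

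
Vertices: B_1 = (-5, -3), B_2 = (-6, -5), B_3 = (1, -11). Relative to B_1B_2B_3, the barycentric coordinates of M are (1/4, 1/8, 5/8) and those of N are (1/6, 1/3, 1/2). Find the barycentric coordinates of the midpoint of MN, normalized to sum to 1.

(5/24, 11/48, 9/16)

Since both coordinate triples sum to 1, the midpoint's barycentrics are the componentwise average.
(1/4+1/6)/2 = 5/24; similarly 11/48 and 9/16.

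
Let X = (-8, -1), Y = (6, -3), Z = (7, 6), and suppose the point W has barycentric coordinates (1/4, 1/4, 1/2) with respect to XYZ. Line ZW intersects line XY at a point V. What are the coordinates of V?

Line ZW meets XY where the Z-coordinate vanishes; zeroing W's Z-weight and renormalizing leaves X, Y-weights 1/4 : 1/4 → (1/2, 1/2).
So V = (1/2)·X + (1/2)·Y = (-1, -2).

(-1, -2)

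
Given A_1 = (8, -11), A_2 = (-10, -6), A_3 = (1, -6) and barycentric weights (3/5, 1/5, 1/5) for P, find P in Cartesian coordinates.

P = (3/5)·A_1 + (1/5)·A_2 + (1/5)·A_3.
x-coordinate: (3/5)·8 + (1/5)·(-10) + (1/5)·1 = 3.
y-coordinate: (3/5)·(-11) + (1/5)·(-6) + (1/5)·(-6) = -9.

(3, -9)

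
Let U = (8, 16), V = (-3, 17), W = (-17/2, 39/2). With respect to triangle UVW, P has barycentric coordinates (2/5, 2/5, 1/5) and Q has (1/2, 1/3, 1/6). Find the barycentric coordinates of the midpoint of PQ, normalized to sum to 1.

Since both coordinate triples sum to 1, the midpoint's barycentrics are the componentwise average.
(2/5+1/2)/2 = 9/20; similarly 11/30 and 11/60.

(9/20, 11/30, 11/60)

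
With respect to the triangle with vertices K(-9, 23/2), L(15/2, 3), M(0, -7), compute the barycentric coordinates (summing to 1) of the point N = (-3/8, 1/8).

(1/4, 1/4, 1/2)

Signed area of the reference triangle: [KLM] = ½·((-9)·(3−(-7)) + (15/2)·(-7−(23/2)) + 0·(23/2−3)) = ½·(-90 − 555/4 + 0) = -915/8.
[NLM] = ½·((-3/8)·(3−(-7)) + (15/2)·(-7−(1/8)) + 0·(1/8−3)) = ½·(-15/4 − 855/16 + 0) = -915/32, so the K-coordinate is (-915/32)/(-915/8) = 1/4.
[KNM] = ½·((-9)·(1/8−(-7)) + (-3/8)·(-7−(23/2)) + 0·(23/2−(1/8))) = ½·(-513/8 + 111/16 + 0) = -915/32, so the L-coordinate is 1/4.
[KLN] = ½·((-9)·(3−(1/8)) + (15/2)·(1/8−(23/2)) + (-3/8)·(23/2−3)) = ½·(-207/8 − 1365/16 − 51/16) = -915/16, so the M-coordinate is 1/2.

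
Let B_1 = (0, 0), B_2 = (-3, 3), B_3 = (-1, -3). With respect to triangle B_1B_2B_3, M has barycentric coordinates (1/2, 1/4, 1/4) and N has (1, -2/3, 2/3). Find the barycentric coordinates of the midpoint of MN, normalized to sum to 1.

(3/4, -5/24, 11/24)

Since both coordinate triples sum to 1, the midpoint's barycentrics are the componentwise average.
(1/2+1)/2 = 3/4; similarly -5/24 and 11/24.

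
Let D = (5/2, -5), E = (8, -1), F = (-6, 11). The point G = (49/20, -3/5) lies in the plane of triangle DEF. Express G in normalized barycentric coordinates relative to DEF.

(1/2, 3/10, 1/5)

Signed area of the reference triangle: [DEF] = ½·((5/2)·(-1−11) + 8·(11−(-5)) + (-6)·(-5−(-1))) = ½·(-30 + 128 + 24) = 61.
[GEF] = ½·((49/20)·(-1−11) + 8·(11−(-3/5)) + (-6)·(-3/5−(-1))) = ½·(-147/5 + 464/5 − 12/5) = 61/2, so the D-coordinate is (61/2)/61 = 1/2.
[DGF] = ½·((5/2)·(-3/5−11) + (49/20)·(11−(-5)) + (-6)·(-5−(-3/5))) = ½·(-29 + 196/5 + 132/5) = 183/10, so the E-coordinate is 3/10.
[DEG] = ½·((5/2)·(-1−(-3/5)) + 8·(-3/5−(-5)) + (49/20)·(-5−(-1))) = ½·(-1 + 176/5 − 49/5) = 61/5, so the F-coordinate is 1/5.
Check: 1/2 + 3/10 + 1/5 = 1.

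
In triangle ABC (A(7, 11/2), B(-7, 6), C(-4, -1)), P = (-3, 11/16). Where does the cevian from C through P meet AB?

(0, 23/4)

Barycentric coordinates of P with respect to ABC: (1/8, 1/8, 3/4).
On side AB the C-coordinate is zero; dropping P's C-weight 3/4 and renormalizing the remaining 1/8 : 1/8 gives weights 1/2, 1/2 on A, B.
Q = (1/2)·(7, 11/2) + (1/2)·(-7, 6) = (0, 23/4).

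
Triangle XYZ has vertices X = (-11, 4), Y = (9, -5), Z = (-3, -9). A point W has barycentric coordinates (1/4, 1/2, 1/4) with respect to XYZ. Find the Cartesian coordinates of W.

W = (1/4)·X + (1/2)·Y + (1/4)·Z.
x-coordinate: (1/4)·(-11) + (1/2)·9 + (1/4)·(-3) = 1.
y-coordinate: (1/4)·4 + (1/2)·(-5) + (1/4)·(-9) = -15/4.

(1, -15/4)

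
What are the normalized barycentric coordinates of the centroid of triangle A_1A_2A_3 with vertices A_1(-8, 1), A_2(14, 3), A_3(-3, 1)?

(1/3, 1/3, 1/3)

The centroid is the average of the vertices, so each weight is 1/3.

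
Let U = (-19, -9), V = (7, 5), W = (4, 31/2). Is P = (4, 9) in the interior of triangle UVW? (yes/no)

yes

Barycentric coordinates of P: (13/210, 299/630, 146/315).
The three coordinates are positive, positive, positive; a point is interior exactly when all three are positive.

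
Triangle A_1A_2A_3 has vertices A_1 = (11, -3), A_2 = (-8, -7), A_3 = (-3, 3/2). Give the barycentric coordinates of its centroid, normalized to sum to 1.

The centroid is the average of the vertices, so each weight is 1/3.

(1/3, 1/3, 1/3)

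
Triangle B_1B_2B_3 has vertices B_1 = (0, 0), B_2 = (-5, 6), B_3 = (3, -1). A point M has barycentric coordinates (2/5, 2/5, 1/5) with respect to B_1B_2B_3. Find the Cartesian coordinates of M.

M = (2/5)·B_1 + (2/5)·B_2 + (1/5)·B_3.
x-coordinate: (2/5)·0 + (2/5)·(-5) + (1/5)·3 = -7/5.
y-coordinate: (2/5)·0 + (2/5)·6 + (1/5)·(-1) = 11/5.

(-7/5, 11/5)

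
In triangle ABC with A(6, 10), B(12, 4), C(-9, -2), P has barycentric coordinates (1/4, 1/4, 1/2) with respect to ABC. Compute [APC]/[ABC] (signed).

1/4

The signed ratio [APC]/[ABC] equals the barycentric coordinate of P at vertex B, which is 1/4.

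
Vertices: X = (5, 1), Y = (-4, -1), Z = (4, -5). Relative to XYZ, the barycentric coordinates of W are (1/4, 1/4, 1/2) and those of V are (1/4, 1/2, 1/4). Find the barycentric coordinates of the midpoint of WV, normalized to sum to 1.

(1/4, 3/8, 3/8)

Since both coordinate triples sum to 1, the midpoint's barycentrics are the componentwise average.
(1/4+1/4)/2 = 1/4; similarly 3/8 and 3/8.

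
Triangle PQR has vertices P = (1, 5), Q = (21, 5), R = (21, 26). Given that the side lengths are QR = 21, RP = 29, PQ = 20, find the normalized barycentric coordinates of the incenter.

The incenter has barycentric coordinates proportional to the opposite side lengths: (21 : 29 : 20).
Normalizing by 21+29+20 = 70 gives (3/10, 29/70, 2/7).

(3/10, 29/70, 2/7)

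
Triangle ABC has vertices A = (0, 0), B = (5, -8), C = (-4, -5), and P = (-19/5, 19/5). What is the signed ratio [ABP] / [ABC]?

[ABC] = ½·(0·(-8−(-5)) + 5·(-5−0) + (-4)·(0−(-8))) = ½·(0 − 25 − 32) = -57/2.
[ABP] = ½·(0·(-8−(19/5)) + 5·(19/5−0) + (-19/5)·(0−(-8))) = ½·(0 + 19 − 152/5) = -57/10, so the ratio is (-57/10)/(-57/2) = 1/5.

1/5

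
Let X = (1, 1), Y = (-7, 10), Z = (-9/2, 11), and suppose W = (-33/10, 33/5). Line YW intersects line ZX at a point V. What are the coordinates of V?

(-5/6, 13/3)

Barycentric coordinates of W with respect to XYZ: (2/5, 2/5, 1/5).
On side ZX the Y-coordinate is zero; dropping W's Y-weight 2/5 and renormalizing the remaining 1/5 : 2/5 gives weights 1/3, 2/3 on Z, X.
V = (1/3)·(-9/2, 11) + (2/3)·(1, 1) = (-5/6, 13/3).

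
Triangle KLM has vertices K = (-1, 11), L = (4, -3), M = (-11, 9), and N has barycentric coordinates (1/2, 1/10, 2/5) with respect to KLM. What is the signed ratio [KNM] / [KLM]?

1/10

The signed ratio [KNM]/[KLM] equals the barycentric coordinate of N at vertex L, which is 1/10.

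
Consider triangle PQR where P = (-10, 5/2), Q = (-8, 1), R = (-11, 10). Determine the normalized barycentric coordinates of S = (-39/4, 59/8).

Signed area of the reference triangle: [PQR] = ½·((-10)·(1−10) + (-8)·(10−(5/2)) + (-11)·(5/2−1)) = ½·(90 − 60 − 33/2) = 27/4.
[SQR] = ½·((-39/4)·(1−10) + (-8)·(10−(59/8)) + (-11)·(59/8−1)) = ½·(351/4 − 21 − 561/8) = -27/16, so the P-coordinate is (-27/16)/(27/4) = -1/4.
[PSR] = ½·((-10)·(59/8−10) + (-39/4)·(10−(5/2)) + (-11)·(5/2−(59/8))) = ½·(105/4 − 585/8 + 429/8) = 27/8, so the Q-coordinate is 1/2.
[PQS] = ½·((-10)·(1−(59/8)) + (-8)·(59/8−(5/2)) + (-39/4)·(5/2−1)) = ½·(255/4 − 39 − 117/8) = 81/16, so the R-coordinate is 3/4.
Check: -1/4 + 1/2 + 3/4 = 1.

(-1/4, 1/2, 3/4)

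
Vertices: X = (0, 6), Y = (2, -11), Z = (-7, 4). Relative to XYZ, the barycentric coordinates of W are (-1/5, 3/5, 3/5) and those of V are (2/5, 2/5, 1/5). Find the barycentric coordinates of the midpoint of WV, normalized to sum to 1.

Since both coordinate triples sum to 1, the midpoint's barycentrics are the componentwise average.
(-1/5+2/5)/2 = 1/10; similarly 1/2 and 2/5.

(1/10, 1/2, 2/5)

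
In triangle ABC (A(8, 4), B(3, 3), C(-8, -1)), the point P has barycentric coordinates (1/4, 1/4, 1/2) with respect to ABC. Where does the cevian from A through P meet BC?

(-13/3, 1/3)

Line AP meets BC where the A-coordinate vanishes; zeroing P's A-weight and renormalizing leaves B, C-weights 1/4 : 1/2 → (1/3, 2/3).
So Q = (1/3)·B + (2/3)·C = (-13/3, 1/3).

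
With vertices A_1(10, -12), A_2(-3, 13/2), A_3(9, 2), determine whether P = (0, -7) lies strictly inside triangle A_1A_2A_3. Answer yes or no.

no

Barycentric coordinates of P: (99/109, 90/109, -80/109).
The three coordinates are positive, positive, negative; a point is interior exactly when all three are positive.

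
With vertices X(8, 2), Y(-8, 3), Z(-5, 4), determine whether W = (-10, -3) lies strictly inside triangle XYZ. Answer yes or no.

Barycentric coordinates of W: (16/19, 101/19, -98/19).
The three coordinates are positive, positive, negative; a point is interior exactly when all three are positive.

no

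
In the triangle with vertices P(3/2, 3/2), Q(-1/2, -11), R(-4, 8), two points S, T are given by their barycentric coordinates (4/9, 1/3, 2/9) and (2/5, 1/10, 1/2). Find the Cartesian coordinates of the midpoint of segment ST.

Barycentric coordinates of the midpoint are the average: (19/45, 13/60, 13/36).
Converting: (19/45)·P + (13/60)·Q + (13/36)·R = (-331/360, 41/36).

(-331/360, 41/36)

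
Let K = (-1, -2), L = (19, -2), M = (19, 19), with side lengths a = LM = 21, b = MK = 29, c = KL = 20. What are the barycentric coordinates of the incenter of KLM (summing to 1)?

(3/10, 29/70, 2/7)

The incenter has barycentric coordinates proportional to the opposite side lengths: (21 : 29 : 20).
Normalizing by 21+29+20 = 70 gives (3/10, 29/70, 2/7).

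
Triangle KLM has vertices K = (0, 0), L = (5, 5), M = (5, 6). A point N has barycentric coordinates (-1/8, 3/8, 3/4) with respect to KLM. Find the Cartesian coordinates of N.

N = (-1/8)·K + (3/8)·L + (3/4)·M.
x-coordinate: (-1/8)·0 + (3/8)·5 + (3/4)·5 = 45/8.
y-coordinate: (-1/8)·0 + (3/8)·5 + (3/4)·6 = 51/8.

(45/8, 51/8)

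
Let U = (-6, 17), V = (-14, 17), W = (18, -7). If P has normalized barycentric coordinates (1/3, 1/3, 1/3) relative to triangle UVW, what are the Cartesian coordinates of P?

(-2/3, 9)

P = (1/3)·U + (1/3)·V + (1/3)·W.
x-coordinate: (1/3)·(-6) + (1/3)·(-14) + (1/3)·18 = -2/3.
y-coordinate: (1/3)·17 + (1/3)·17 + (1/3)·(-7) = 9.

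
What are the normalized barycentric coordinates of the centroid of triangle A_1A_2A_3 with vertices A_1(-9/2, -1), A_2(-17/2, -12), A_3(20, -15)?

The centroid is the average of the vertices, so each weight is 1/3.

(1/3, 1/3, 1/3)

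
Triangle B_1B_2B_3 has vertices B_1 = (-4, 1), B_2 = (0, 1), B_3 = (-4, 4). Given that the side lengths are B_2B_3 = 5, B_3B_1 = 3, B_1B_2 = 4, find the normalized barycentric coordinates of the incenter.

(5/12, 1/4, 1/3)

The incenter has barycentric coordinates proportional to the opposite side lengths: (5 : 3 : 4).
Normalizing by 5+3+4 = 12 gives (5/12, 1/4, 1/3).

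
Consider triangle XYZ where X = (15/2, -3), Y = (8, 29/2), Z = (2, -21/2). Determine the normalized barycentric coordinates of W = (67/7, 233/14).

Signed area of the reference triangle: [XYZ] = ½·((15/2)·(29/2−(-21/2)) + 8·(-21/2−(-3)) + 2·(-3−(29/2))) = ½·(375/2 − 60 − 35) = 185/4.
[WYZ] = ½·((67/7)·(29/2−(-21/2)) + 8·(-21/2−(233/14)) + 2·(233/14−(29/2))) = ½·(1675/7 − 1520/7 + 30/7) = 185/14, so the X-coordinate is (185/14)/(185/4) = 2/7.
[XWZ] = ½·((15/2)·(233/14−(-21/2)) + (67/7)·(-21/2−(-3)) + 2·(-3−(233/14))) = ½·(1425/7 − 1005/14 − 275/7) = 185/4, so the Y-coordinate is 1.
[XYW] = ½·((15/2)·(29/2−(233/14)) + 8·(233/14−(-3)) + (67/7)·(-3−(29/2))) = ½·(-225/14 + 1100/7 − 335/2) = -185/14, so the Z-coordinate is -2/7.
Check: 2/7 + 1 − 2/7 = 1.

(2/7, 1, -2/7)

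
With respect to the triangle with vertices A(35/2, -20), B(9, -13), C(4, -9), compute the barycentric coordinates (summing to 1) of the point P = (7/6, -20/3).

Signed area of the reference triangle: [ABC] = ½·((35/2)·(-13−(-9)) + 9·(-9−(-20)) + 4·(-20−(-13))) = ½·(-70 + 99 − 28) = 1/2.
[PBC] = ½·((7/6)·(-13−(-9)) + 9·(-9−(-20/3)) + 4·(-20/3−(-13))) = ½·(-14/3 − 21 + 76/3) = -1/6, so the A-coordinate is (-1/6)/(1/2) = -1/3.
[APC] = ½·((35/2)·(-20/3−(-9)) + (7/6)·(-9−(-20)) + 4·(-20−(-20/3))) = ½·(245/6 + 77/6 − 160/3) = 1/6, so the B-coordinate is 1/3.
[ABP] = ½·((35/2)·(-13−(-20/3)) + 9·(-20/3−(-20)) + (7/6)·(-20−(-13))) = ½·(-665/6 + 120 − 49/6) = 1/2, so the C-coordinate is 1.

(-1/3, 1/3, 1)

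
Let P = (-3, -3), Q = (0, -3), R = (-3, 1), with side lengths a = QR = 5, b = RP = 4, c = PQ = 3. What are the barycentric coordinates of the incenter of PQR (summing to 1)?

(5/12, 1/3, 1/4)

The incenter has barycentric coordinates proportional to the opposite side lengths: (5 : 4 : 3).
Normalizing by 5+4+3 = 12 gives (5/12, 1/3, 1/4).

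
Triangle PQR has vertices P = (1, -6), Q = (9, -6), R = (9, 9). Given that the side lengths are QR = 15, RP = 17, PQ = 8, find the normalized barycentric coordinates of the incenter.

The incenter has barycentric coordinates proportional to the opposite side lengths: (15 : 17 : 8).
Normalizing by 15+17+8 = 40 gives (3/8, 17/40, 1/5).

(3/8, 17/40, 1/5)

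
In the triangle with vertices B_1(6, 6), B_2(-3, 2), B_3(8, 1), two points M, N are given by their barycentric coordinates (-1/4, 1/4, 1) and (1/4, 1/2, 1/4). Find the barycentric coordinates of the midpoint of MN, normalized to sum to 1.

Since both coordinate triples sum to 1, the midpoint's barycentrics are the componentwise average.
(-1/4+1/4)/2 = 0; similarly 3/8 and 5/8.

(0, 3/8, 5/8)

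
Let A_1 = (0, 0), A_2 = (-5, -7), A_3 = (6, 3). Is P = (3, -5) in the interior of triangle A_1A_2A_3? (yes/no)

Barycentric coordinates of P: (-58/27, 13/9, 46/27).
The three coordinates are negative, positive, positive; a point is interior exactly when all three are positive.

no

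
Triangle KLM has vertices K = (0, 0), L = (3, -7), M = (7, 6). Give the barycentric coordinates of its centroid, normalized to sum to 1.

The centroid is the average of the vertices, so each weight is 1/3.

(1/3, 1/3, 1/3)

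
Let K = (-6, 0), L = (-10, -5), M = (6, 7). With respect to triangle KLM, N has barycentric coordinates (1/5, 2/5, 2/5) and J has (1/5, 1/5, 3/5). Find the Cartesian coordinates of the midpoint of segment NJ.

Barycentric coordinates of the midpoint are the average: (1/5, 3/10, 1/2).
Converting: (1/5)·K + (3/10)·L + (1/2)·M = (-6/5, 2).

(-6/5, 2)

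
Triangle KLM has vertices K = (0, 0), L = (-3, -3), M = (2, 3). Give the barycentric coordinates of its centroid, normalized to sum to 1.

The centroid is the average of the vertices, so each weight is 1/3.

(1/3, 1/3, 1/3)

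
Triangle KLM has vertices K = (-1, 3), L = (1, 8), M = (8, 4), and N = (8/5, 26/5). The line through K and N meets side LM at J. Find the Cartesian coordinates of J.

Barycentric coordinates of N with respect to KLM: (2/5, 2/5, 1/5).
On side LM the K-coordinate is zero; dropping N's K-weight 2/5 and renormalizing the remaining 2/5 : 1/5 gives weights 2/3, 1/3 on L, M.
J = (2/3)·(1, 8) + (1/3)·(8, 4) = (10/3, 20/3).

(10/3, 20/3)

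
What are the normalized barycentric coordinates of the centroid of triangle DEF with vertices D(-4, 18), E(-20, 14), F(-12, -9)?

(1/3, 1/3, 1/3)

The centroid is the average of the vertices, so each weight is 1/3.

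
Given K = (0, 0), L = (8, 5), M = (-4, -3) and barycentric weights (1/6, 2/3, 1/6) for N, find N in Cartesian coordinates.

N = (1/6)·K + (2/3)·L + (1/6)·M.
x-coordinate: (1/6)·0 + (2/3)·8 + (1/6)·(-4) = 14/3.
y-coordinate: (1/6)·0 + (2/3)·5 + (1/6)·(-3) = 17/6.

(14/3, 17/6)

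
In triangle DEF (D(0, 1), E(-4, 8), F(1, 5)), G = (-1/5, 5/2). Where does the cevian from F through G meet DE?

(-1/2, 15/8)

Barycentric coordinates of G with respect to DEF: (7/10, 1/10, 1/5).
On side DE the F-coordinate is zero; dropping G's F-weight 1/5 and renormalizing the remaining 7/10 : 1/10 gives weights 7/8, 1/8 on D, E.
H = (7/8)·(0, 1) + (1/8)·(-4, 8) = (-1/2, 15/8).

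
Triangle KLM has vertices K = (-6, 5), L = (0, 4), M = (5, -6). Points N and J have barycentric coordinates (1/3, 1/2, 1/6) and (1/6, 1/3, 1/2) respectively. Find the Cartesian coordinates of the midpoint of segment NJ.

(1/6, 11/12)

Barycentric coordinates of the midpoint are the average: (1/4, 5/12, 1/3).
Converting: (1/4)·K + (5/12)·L + (1/3)·M = (1/6, 11/12).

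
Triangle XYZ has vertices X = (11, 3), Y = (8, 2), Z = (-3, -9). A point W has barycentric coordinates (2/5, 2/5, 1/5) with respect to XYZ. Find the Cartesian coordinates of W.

W = (2/5)·X + (2/5)·Y + (1/5)·Z.
x-coordinate: (2/5)·11 + (2/5)·8 + (1/5)·(-3) = 7.
y-coordinate: (2/5)·3 + (2/5)·2 + (1/5)·(-9) = 1/5.

(7, 1/5)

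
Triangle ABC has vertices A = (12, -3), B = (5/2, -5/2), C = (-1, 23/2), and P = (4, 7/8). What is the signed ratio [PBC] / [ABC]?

1/4

[ABC] = ½·(12·(-5/2−(23/2)) + (5/2)·(23/2−(-3)) + (-1)·(-3−(-5/2))) = ½·(-168 + 145/4 + 1/2) = -525/8.
[PBC] = ½·(4·(-5/2−(23/2)) + (5/2)·(23/2−(7/8)) + (-1)·(7/8−(-5/2))) = ½·(-56 + 425/16 − 27/8) = -525/32, so the ratio is (-525/32)/(-525/8) = 1/4.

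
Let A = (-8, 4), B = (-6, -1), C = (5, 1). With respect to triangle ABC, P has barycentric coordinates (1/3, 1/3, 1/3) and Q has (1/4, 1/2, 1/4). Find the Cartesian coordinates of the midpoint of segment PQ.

Barycentric coordinates of the midpoint are the average: (7/24, 5/12, 7/24).
Converting: (7/24)·A + (5/12)·B + (7/24)·C = (-27/8, 25/24).

(-27/8, 25/24)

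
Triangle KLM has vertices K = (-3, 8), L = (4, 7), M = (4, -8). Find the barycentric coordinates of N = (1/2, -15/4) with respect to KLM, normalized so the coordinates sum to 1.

(1/2, -1/4, 3/4)

Signed area of the reference triangle: [KLM] = ½·((-3)·(7−(-8)) + 4·(-8−8) + 4·(8−7)) = ½·(-45 − 64 + 4) = -105/2.
[NLM] = ½·((1/2)·(7−(-8)) + 4·(-8−(-15/4)) + 4·(-15/4−7)) = ½·(15/2 − 17 − 43) = -105/4, so the K-coordinate is (-105/4)/(-105/2) = 1/2.
[KNM] = ½·((-3)·(-15/4−(-8)) + (1/2)·(-8−8) + 4·(8−(-15/4))) = ½·(-51/4 − 8 + 47) = 105/8, so the L-coordinate is -1/4.
[KLN] = ½·((-3)·(7−(-15/4)) + 4·(-15/4−8) + (1/2)·(8−7)) = ½·(-129/4 − 47 + 1/2) = -315/8, so the M-coordinate is 3/4.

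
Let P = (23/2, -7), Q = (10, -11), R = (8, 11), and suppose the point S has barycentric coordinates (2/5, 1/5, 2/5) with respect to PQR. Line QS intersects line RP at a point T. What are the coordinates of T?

(39/4, 2)

Line QS meets RP where the Q-coordinate vanishes; zeroing S's Q-weight and renormalizing leaves R, P-weights 2/5 : 2/5 → (1/2, 1/2).
So T = (1/2)·R + (1/2)·P = (39/4, 2).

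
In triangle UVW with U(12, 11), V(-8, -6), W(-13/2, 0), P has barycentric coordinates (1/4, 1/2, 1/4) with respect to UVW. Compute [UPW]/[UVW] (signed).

1/2

The signed ratio [UPW]/[UVW] equals the barycentric coordinate of P at vertex V, which is 1/2.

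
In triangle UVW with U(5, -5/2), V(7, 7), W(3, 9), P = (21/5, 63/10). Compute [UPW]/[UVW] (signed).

[UVW] = ½·(5·(7−9) + 7·(9−(-5/2)) + 3·(-5/2−7)) = ½·(-10 + 161/2 − 57/2) = 21.
[UPW] = ½·(5·(63/10−9) + (21/5)·(9−(-5/2)) + 3·(-5/2−(63/10))) = ½·(-27/2 + 483/10 − 132/5) = 21/5, so the ratio is (21/5)/21 = 1/5.

1/5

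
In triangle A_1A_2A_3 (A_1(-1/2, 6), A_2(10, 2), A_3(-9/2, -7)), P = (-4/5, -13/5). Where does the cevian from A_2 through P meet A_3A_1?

(-7/2, -15/4)

Barycentric coordinates of P with respect to A_1A_2A_3: (1/5, 1/5, 3/5).
On side A_3A_1 the A_2-coordinate is zero; dropping P's A_2-weight 1/5 and renormalizing the remaining 3/5 : 1/5 gives weights 3/4, 1/4 on A_3, A_1.
Q = (3/4)·(-9/2, -7) + (1/4)·(-1/2, 6) = (-7/2, -15/4).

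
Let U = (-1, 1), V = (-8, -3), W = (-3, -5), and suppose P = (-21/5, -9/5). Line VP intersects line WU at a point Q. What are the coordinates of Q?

(-5/3, -1)

Barycentric coordinates of P with respect to UVW: (2/5, 2/5, 1/5).
On side WU the V-coordinate is zero; dropping P's V-weight 2/5 and renormalizing the remaining 1/5 : 2/5 gives weights 1/3, 2/3 on W, U.
Q = (1/3)·(-3, -5) + (2/3)·(-1, 1) = (-5/3, -1).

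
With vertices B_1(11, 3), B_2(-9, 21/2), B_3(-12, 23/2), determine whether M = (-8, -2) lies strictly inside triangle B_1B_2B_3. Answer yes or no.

Barycentric coordinates of M: (73/5, -553/5, 97).
The three coordinates are positive, negative, positive; a point is interior exactly when all three are positive.

no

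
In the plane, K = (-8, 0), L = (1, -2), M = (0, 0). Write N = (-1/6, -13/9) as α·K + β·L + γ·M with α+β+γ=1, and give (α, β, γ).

Signed area of the reference triangle: [KLM] = ½·((-8)·(-2−0) + 1·(0−0) + 0·(0−(-2))) = ½·(16 + 0 + 0) = 8.
[NLM] = ½·((-1/6)·(-2−0) + 1·(0−(-13/9)) + 0·(-13/9−(-2))) = ½·(1/3 + 13/9 + 0) = 8/9, so the K-coordinate is (8/9)/8 = 1/9.
[KNM] = ½·((-8)·(-13/9−0) + (-1/6)·(0−0) + 0·(0−(-13/9))) = ½·(104/9 + 0 + 0) = 52/9, so the L-coordinate is 13/18.
[KLN] = ½·((-8)·(-2−(-13/9)) + 1·(-13/9−0) + (-1/6)·(0−(-2))) = ½·(40/9 − 13/9 − 1/3) = 4/3, so the M-coordinate is 1/6.

(1/9, 13/18, 1/6)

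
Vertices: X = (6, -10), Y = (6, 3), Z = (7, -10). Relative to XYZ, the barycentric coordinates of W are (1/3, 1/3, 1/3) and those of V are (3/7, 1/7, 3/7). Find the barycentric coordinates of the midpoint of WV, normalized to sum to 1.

(8/21, 5/21, 8/21)

Since both coordinate triples sum to 1, the midpoint's barycentrics are the componentwise average.
(1/3+3/7)/2 = 8/21; similarly 5/21 and 8/21.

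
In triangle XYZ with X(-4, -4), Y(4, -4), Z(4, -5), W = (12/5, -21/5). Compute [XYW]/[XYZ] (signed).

[XYZ] = ½·((-4)·(-4−(-5)) + 4·(-5−(-4)) + 4·(-4−(-4))) = ½·(-4 − 4 + 0) = -4.
[XYW] = ½·((-4)·(-4−(-21/5)) + 4·(-21/5−(-4)) + (12/5)·(-4−(-4))) = ½·(-4/5 − 4/5 + 0) = -4/5, so the ratio is (-4/5)/(-4) = 1/5.

1/5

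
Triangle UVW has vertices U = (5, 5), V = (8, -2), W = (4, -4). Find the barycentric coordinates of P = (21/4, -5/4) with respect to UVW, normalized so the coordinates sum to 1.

Signed area of the reference triangle: [UVW] = ½·(5·(-2−(-4)) + 8·(-4−5) + 4·(5−(-2))) = ½·(10 − 72 + 28) = -17.
[PVW] = ½·((21/4)·(-2−(-4)) + 8·(-4−(-5/4)) + 4·(-5/4−(-2))) = ½·(21/2 − 22 + 3) = -17/4, so the U-coordinate is (-17/4)/(-17) = 1/4.
[UPW] = ½·(5·(-5/4−(-4)) + (21/4)·(-4−5) + 4·(5−(-5/4))) = ½·(55/4 − 189/4 + 25) = -17/4, so the V-coordinate is 1/4.
[UVP] = ½·(5·(-2−(-5/4)) + 8·(-5/4−5) + (21/4)·(5−(-2))) = ½·(-15/4 − 50 + 147/4) = -17/2, so the W-coordinate is 1/2.

(1/4, 1/4, 1/2)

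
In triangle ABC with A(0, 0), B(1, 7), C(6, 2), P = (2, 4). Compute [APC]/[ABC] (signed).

1/2

[ABC] = ½·(0·(7−2) + 1·(2−0) + 6·(0−7)) = ½·(0 + 2 − 42) = -20.
[APC] = ½·(0·(4−2) + 2·(2−0) + 6·(0−4)) = ½·(0 + 4 − 24) = -10, so the ratio is (-10)/(-20) = 1/2.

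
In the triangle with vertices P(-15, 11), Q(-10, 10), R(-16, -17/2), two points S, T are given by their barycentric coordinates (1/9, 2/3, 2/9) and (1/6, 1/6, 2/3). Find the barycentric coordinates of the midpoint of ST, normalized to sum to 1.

Since both coordinate triples sum to 1, the midpoint's barycentrics are the componentwise average.
(1/9+1/6)/2 = 5/36; similarly 5/12 and 4/9.

(5/36, 5/12, 4/9)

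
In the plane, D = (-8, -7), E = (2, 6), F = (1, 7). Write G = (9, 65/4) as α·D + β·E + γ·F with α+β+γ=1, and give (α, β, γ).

(-3/4, 5/4, 1/2)

Signed area of the reference triangle: [DEF] = ½·((-8)·(6−7) + 2·(7−(-7)) + 1·(-7−6)) = ½·(8 + 28 − 13) = 23/2.
[GEF] = ½·(9·(6−7) + 2·(7−(65/4)) + 1·(65/4−6)) = ½·(-9 − 37/2 + 41/4) = -69/8, so the D-coordinate is (-69/8)/(23/2) = -3/4.
[DGF] = ½·((-8)·(65/4−7) + 9·(7−(-7)) + 1·(-7−(65/4))) = ½·(-74 + 126 − 93/4) = 115/8, so the E-coordinate is 5/4.
[DEG] = ½·((-8)·(6−(65/4)) + 2·(65/4−(-7)) + 9·(-7−6)) = ½·(82 + 93/2 − 117) = 23/4, so the F-coordinate is 1/2.
Check: -3/4 + 5/4 + 1/2 = 1.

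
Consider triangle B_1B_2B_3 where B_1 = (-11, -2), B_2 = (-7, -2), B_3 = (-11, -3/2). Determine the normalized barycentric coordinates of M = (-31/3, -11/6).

(1/2, 1/6, 1/3)

Signed area of the reference triangle: [B_1B_2B_3] = ½·((-11)·(-2−(-3/2)) + (-7)·(-3/2−(-2)) + (-11)·(-2−(-2))) = ½·(11/2 − 7/2 + 0) = 1.
[MB_2B_3] = ½·((-31/3)·(-2−(-3/2)) + (-7)·(-3/2−(-11/6)) + (-11)·(-11/6−(-2))) = ½·(31/6 − 7/3 − 11/6) = 1/2, so the B_1-coordinate is (1/2)/1 = 1/2.
[B_1MB_3] = ½·((-11)·(-11/6−(-3/2)) + (-31/3)·(-3/2−(-2)) + (-11)·(-2−(-11/6))) = ½·(11/3 − 31/6 + 11/6) = 1/6, so the B_2-coordinate is 1/6.
[B_1B_2M] = ½·((-11)·(-2−(-11/6)) + (-7)·(-11/6−(-2)) + (-31/3)·(-2−(-2))) = ½·(11/6 − 7/6 + 0) = 1/3, so the B_3-coordinate is 1/3.
Check: 1/2 + 1/6 + 1/3 = 1.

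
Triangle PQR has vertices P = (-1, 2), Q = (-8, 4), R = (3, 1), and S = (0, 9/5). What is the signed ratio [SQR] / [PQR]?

[PQR] = ½·((-1)·(4−1) + (-8)·(1−2) + 3·(2−4)) = ½·(-3 + 8 − 6) = -1/2.
[SQR] = ½·(0·(4−1) + (-8)·(1−(9/5)) + 3·(9/5−4)) = ½·(0 + 32/5 − 33/5) = -1/10, so the ratio is (-1/10)/(-1/2) = 1/5.

1/5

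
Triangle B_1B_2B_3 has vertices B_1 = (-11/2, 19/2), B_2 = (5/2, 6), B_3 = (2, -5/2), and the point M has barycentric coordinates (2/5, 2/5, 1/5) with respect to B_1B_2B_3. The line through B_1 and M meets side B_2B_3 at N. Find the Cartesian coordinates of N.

(7/3, 19/6)

Line B_1M meets B_2B_3 where the B_1-coordinate vanishes; zeroing M's B_1-weight and renormalizing leaves B_2, B_3-weights 2/5 : 1/5 → (2/3, 1/3).
So N = (2/3)·B_2 + (1/3)·B_3 = (7/3, 19/6).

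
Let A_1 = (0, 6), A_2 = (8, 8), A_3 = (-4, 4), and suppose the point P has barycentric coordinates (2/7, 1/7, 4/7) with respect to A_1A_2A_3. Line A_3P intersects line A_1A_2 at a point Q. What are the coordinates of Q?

(8/3, 20/3)

Line A_3P meets A_1A_2 where the A_3-coordinate vanishes; zeroing P's A_3-weight and renormalizing leaves A_1, A_2-weights 2/7 : 1/7 → (2/3, 1/3).
So Q = (2/3)·A_1 + (1/3)·A_2 = (8/3, 20/3).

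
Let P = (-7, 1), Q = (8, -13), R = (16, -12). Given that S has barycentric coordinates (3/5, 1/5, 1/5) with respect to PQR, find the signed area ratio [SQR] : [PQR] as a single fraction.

The signed ratio [SQR]/[PQR] equals the barycentric coordinate of S at vertex P, which is 3/5.

3/5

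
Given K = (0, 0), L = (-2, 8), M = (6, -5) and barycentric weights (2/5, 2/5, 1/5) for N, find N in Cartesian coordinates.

N = (2/5)·K + (2/5)·L + (1/5)·M.
x-coordinate: (2/5)·0 + (2/5)·(-2) + (1/5)·6 = 2/5.
y-coordinate: (2/5)·0 + (2/5)·8 + (1/5)·(-5) = 11/5.

(2/5, 11/5)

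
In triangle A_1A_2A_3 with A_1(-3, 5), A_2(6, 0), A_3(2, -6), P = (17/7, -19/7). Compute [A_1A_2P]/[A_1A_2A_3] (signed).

4/7

[A_1A_2A_3] = ½·((-3)·(0−(-6)) + 6·(-6−5) + 2·(5−0)) = ½·(-18 − 66 + 10) = -37.
[A_1A_2P] = ½·((-3)·(0−(-19/7)) + 6·(-19/7−5) + (17/7)·(5−0)) = ½·(-57/7 − 324/7 + 85/7) = -148/7, so the ratio is (-148/7)/(-37) = 4/7.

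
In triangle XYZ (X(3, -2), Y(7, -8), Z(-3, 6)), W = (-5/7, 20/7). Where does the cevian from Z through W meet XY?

(5, -5)

Barycentric coordinates of W with respect to XYZ: (1/7, 1/7, 5/7).
On side XY the Z-coordinate is zero; dropping W's Z-weight 5/7 and renormalizing the remaining 1/7 : 1/7 gives weights 1/2, 1/2 on X, Y.
V = (1/2)·(3, -2) + (1/2)·(7, -8) = (5, -5).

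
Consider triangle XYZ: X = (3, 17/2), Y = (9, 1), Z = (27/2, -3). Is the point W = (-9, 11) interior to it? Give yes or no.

no

Barycentric coordinates of W: (-36/13, 149/13, -100/13).
The three coordinates are negative, positive, negative; a point is interior exactly when all three are positive.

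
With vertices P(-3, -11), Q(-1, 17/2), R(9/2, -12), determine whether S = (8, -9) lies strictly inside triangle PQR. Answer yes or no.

no

Barycentric coordinates of S: (-353/593, 104/593, 842/593).
The three coordinates are negative, positive, positive; a point is interior exactly when all three are positive.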